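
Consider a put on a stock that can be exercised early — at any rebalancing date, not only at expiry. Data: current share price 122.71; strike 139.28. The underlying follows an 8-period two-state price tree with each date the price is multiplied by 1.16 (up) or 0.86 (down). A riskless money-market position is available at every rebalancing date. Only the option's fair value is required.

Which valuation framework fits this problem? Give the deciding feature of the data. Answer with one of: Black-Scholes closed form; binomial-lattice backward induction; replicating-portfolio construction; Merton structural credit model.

framework: binomial-lattice backward induction

Key observation: an American put (K = 139.28, S₀ = 122.71) on a 8-date tree has no closed form — the optimal stopping decision is embedded and must be resolved recursively from expiry.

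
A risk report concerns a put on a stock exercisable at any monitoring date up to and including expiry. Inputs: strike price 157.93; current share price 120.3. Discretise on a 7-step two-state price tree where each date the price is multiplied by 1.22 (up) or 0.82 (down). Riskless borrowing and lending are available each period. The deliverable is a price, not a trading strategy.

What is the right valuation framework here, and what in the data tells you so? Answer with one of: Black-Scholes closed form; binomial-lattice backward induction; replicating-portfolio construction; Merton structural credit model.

Key observation: early exercise of the strike-157.93 put must be checked at each of the 7 dates (spot 120.3), which forces a node-by-node comparison of intrinsic and continuation value backward from expiry.

framework: binomial-lattice backward induction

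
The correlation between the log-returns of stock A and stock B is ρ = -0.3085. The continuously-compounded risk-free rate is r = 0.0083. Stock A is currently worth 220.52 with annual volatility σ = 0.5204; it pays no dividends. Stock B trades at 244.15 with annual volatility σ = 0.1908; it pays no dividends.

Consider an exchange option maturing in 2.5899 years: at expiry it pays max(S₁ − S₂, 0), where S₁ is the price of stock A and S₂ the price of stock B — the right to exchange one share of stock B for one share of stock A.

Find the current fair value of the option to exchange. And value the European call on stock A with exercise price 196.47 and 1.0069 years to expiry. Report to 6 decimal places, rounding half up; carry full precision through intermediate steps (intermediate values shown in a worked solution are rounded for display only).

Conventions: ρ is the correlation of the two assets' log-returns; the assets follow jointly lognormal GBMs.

exchange price = 75.692507
price(stock A call K=196.47) = 56.788738

σ_eff = √(σ₁² + σ₂² − 2ρσ₁σ₂) = √(0.5204² + 0.1908² − 2·-0.3085·0.5204·0.1908) = 0.607029
d₁ = (ln(S₁/S₂) + (q₂ − q₁ + σ_eff²/2)T) / (σ_eff√T) = (ln(220.52/244.15) + (0.0 − 0.0 + 0.184242)·2.5899) / 0.976902 = 0.384250
d₂ = d₁ − σ_eff√T = 0.384250 − 0.976902 = -0.592652
N(d₁) = 0.649603,  N(d₂) = 0.276707
V = S₁·e^{−q₁T}·N(d₁) − S₂·e^{−q₂T}·N(d₂) = 143.250517 − 67.558010 = 75.692507
[vanilla: stock A call K=196.47]
σ√T = 0.5204·√1.0069 = 0.522192
d₁ = (ln(S/K) + (r+σ²/2)T) / (σ√T) = (ln(220.52/196.47) + (0.0083+0.5204²/2)·1.0069) / 0.522192 = (0.115479 + 0.144700) / 0.522192 = 0.498242
d₂ = d₁ − σ√T = 0.498242 − 0.522192 = -0.023950
e^{−rT} = 0.991678
N(d₁) = 0.690843,  N(d₂) = 0.490446
price = S·N(d₁) − K·e^{−rT}·N(d₂) = 152.344782 − 95.556044 = 56.788738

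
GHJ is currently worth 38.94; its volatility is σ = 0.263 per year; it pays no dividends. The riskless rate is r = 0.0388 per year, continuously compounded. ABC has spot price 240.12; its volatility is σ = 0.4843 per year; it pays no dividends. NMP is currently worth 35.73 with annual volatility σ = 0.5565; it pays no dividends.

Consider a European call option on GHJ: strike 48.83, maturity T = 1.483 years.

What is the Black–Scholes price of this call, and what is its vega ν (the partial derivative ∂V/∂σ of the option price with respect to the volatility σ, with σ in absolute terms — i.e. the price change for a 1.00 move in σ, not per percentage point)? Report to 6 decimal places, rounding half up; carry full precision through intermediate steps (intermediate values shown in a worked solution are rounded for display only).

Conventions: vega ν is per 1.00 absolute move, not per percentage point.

σ√T = 0.263·√1.483 = 0.320277
d₁ = (ln(S/K) + (r+σ²/2)T) / (σ√T) = (ln(38.94/48.83) + (0.0388+0.263²/2)·1.483) / 0.320277 = (-0.226323 + 0.108829) / 0.320277 = -0.366850
d₂ = d₁ − σ√T = -0.366850 − 0.320277 = -0.687127
e^{−rT} = 0.944084
N(d₁) = 0.356866,  N(d₂) = 0.246001
Call price V = S·N(d₁) − K·e^{−rT}·N(d₂) = 13.896346 − 11.340565 = 2.555781
φ(d₁) = (1/√(2π))·e^{−d₁²/2} = 0.372981
ν = S·φ(d₁)·√T = 17.686960

price = 2.555781
ν = 17.686960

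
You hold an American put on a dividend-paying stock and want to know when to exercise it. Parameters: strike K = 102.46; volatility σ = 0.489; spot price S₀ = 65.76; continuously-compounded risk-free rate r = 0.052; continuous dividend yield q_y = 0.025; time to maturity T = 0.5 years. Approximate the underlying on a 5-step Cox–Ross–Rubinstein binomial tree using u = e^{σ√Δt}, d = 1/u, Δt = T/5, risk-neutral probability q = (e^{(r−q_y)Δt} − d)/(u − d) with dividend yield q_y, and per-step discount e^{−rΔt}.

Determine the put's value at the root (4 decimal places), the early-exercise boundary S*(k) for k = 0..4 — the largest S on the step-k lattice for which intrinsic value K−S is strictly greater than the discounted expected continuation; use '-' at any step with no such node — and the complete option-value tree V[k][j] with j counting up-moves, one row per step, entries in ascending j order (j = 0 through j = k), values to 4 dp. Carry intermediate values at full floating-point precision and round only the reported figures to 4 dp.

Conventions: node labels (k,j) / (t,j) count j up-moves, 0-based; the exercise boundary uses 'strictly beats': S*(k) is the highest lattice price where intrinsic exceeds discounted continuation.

price = 37.0537
boundary = - 56.3384 65.7600 76.7572 65.7600
tree:
37.0537
46.1216 27.2442
54.1933 36.7000 16.8888
61.1086 46.1216 25.7028 7.1418
67.0331 54.1933 36.7000 13.5486 0.0000
72.1088 61.1086 46.1216 25.7028 0.0000 0.0000

Δt=0.10000  u=1.16723  d=0.85673  q=0.47013  discount=0.99481
step 5 (expiry): payoffs max(K−S,0) = 72.1088 61.1086 46.1216 25.7028 0.0000 0.0000
step 4: (k=4,j=0): S=35.4269, K−S=67.0331, hold=66.5902 ⇒ V=67.0331 exercise | (k=4,j=1): S=48.2667, K−S=54.1933, hold=53.7824 ⇒ V=54.1933 exercise | (k=4,j=2): S=65.7600, K−S=36.7000, hold=36.3328 ⇒ V=36.7000 exercise | (k=4,j=3): S=89.5935, K−S=12.8665, hold=13.5486 ⇒ V=13.5486 continue | (k=4,j=4): S=122.0649, K−S=0.0000, hold=0.0000 ⇒ V=0.0000 continue  boundary S*=65.7600
step 3: (k=3,j=0): S=41.3514, K−S=61.1086, hold=60.6805 ⇒ V=61.1086 exercise | (k=3,j=1): S=56.3384, K−S=46.1216, hold=45.7309 ⇒ V=46.1216 exercise | (k=3,j=2): S=76.7572, K−S=25.7028, hold=25.6821 ⇒ V=25.7028 exercise | (k=3,j=3): S=104.5764, K−S=0.0000, hold=7.1418 ⇒ V=7.1418 continue  boundary S*=76.7572
step 2: (k=2,j=0): S=48.2667, K−S=54.1933, hold=53.7824 ⇒ V=54.1933 exercise | (k=2,j=1): S=65.7600, K−S=36.7000, hold=36.3328 ⇒ V=36.7000 exercise | (k=2,j=2): S=89.5935, K−S=12.8665, hold=16.8888 ⇒ V=16.8888 continue  boundary S*=65.7600
step 1: (k=1,j=0): S=56.3384, K−S=46.1216, hold=45.7309 ⇒ V=46.1216 exercise | (k=1,j=1): S=76.7572, K−S=25.7028, hold=27.2442 ⇒ V=27.2442 continue  boundary S*=56.3384
step 0: (k=0,j=0): S=65.7600, K−S=36.7000, hold=37.0537 ⇒ V=37.0537 continue  boundary S*=-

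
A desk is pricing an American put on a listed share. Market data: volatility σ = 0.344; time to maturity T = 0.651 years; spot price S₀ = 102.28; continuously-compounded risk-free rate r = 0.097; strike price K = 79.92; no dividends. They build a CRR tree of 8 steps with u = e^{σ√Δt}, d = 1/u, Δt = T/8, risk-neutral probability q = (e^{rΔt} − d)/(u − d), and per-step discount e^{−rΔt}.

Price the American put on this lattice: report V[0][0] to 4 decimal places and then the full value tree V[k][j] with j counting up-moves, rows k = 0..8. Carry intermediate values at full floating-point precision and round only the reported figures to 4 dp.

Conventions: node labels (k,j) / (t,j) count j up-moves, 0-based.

price = 1.6849
tree:
1.6849
2.8448 0.6219
4.6941 1.1526 0.1333
7.5303 2.1038 0.2775 0.0000
11.6656 3.7639 0.5776 0.0000 0.0000
17.3014 6.5544 1.2023 0.0000 0.0000 0.0000
23.1544 10.9776 2.5028 0.0000 0.0000 0.0000 0.0000
28.4602 17.3014 5.2099 0.0000 0.0000 0.0000 0.0000 0.0000
33.2701 23.1544 10.8450 0.0000 0.0000 0.0000 0.0000 0.0000 0.0000

Δt=0.08138, u=1.10311, d=0.90653, q=0.51580, disc=e^(-rΔt)=0.99214
k=8 terminal: V=max(K-S,0) → 33.2701 23.1544 10.8450 0.0000 0.0000 0.0000 0.0000 0.0000 0.0000
k=7: j=0 S=51.4598 intr=28.4602 cont=27.8319 V=28.4602[EX]; j=1 S=62.6186 intr=17.3014 cont=16.6731 V=17.3014[EX]; j=2 S=76.1970 intr=3.7230 cont=5.2099 V=5.2099[hold]; j=3 S=92.7200 intr=0.0000 cont=0.0000 V=0.0000[hold]; j=4 S=112.8258 intr=0.0000 cont=0.0000 V=0.0000[hold]; j=5 S=137.2914 intr=0.0000 cont=0.0000 V=0.0000[hold]; j=6 S=167.0623 intr=0.0000 cont=0.0000 V=0.0000[hold]; j=7 S=203.2888 intr=0.0000 cont=0.0000 V=0.0000[hold]
k=6: j=0 S=56.7656 intr=23.1544 cont=22.5260 V=23.1544[EX]; j=1 S=69.0750 intr=10.8450 cont=10.9776 V=10.9776[hold]; j=2 S=84.0535 intr=0.0000 cont=2.5028 V=2.5028[hold]; j=3 S=102.2800 intr=0.0000 cont=0.0000 V=0.0000[hold]; j=4 S=124.4588 intr=0.0000 cont=0.0000 V=0.0000[hold]; j=5 S=151.4471 intr=0.0000 cont=0.0000 V=0.0000[hold]; j=6 S=184.2875 intr=0.0000 cont=0.0000 V=0.0000[hold]
k=5: j=0 S=62.6186 intr=17.3014 cont=16.7409 V=17.3014[EX]; j=1 S=76.1970 intr=3.7230 cont=6.5544 V=6.5544[hold]; j=2 S=92.7200 intr=0.0000 cont=1.2023 V=1.2023[hold]; j=3 S=112.8258 intr=0.0000 cont=0.0000 V=0.0000[hold]; j=4 S=137.2914 intr=0.0000 cont=0.0000 V=0.0000[hold]; j=5 S=167.0623 intr=0.0000 cont=0.0000 V=0.0000[hold]
k=4: j=0 S=69.0750 intr=10.8450 cont=11.6656 V=11.6656[hold]; j=1 S=84.0535 intr=0.0000 cont=3.7639 V=3.7639[hold]; j=2 S=102.2800 intr=0.0000 cont=0.5776 V=0.5776[hold]; j=3 S=124.4588 intr=0.0000 cont=0.0000 V=0.0000[hold]; j=4 S=151.4471 intr=0.0000 cont=0.0000 V=0.0000[hold]
k=3: j=0 S=76.1970 intr=3.7230 cont=7.5303 V=7.5303[hold]; j=1 S=92.7200 intr=0.0000 cont=2.1038 V=2.1038[hold]; j=2 S=112.8258 intr=0.0000 cont=0.2775 V=0.2775[hold]; j=3 S=137.2914 intr=0.0000 cont=0.0000 V=0.0000[hold]
k=2: j=0 S=84.0535 intr=0.0000 cont=4.6941 V=4.6941[hold]; j=1 S=102.2800 intr=0.0000 cont=1.1526 V=1.1526[hold]; j=2 S=124.4588 intr=0.0000 cont=0.1333 V=0.1333[hold]
k=1: j=0 S=92.7200 intr=0.0000 cont=2.8448 V=2.8448[hold]; j=1 S=112.8258 intr=0.0000 cont=0.6219 V=0.6219[hold]
k=0: j=0 S=102.2800 intr=0.0000 cont=1.6849 V=1.6849[hold]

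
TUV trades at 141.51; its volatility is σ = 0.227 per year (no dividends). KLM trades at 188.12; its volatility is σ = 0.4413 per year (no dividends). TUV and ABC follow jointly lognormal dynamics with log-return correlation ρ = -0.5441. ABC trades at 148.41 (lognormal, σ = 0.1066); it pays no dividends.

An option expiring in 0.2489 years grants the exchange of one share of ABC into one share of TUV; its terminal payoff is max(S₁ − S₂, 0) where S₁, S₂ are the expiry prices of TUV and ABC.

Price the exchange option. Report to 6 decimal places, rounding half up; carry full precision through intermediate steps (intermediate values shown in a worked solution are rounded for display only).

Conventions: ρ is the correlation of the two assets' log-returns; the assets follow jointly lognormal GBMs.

exchange price = 5.594951

σ_eff = √(σ₁² + σ₂² − 2ρσ₁σ₂) = √(0.227² + 0.1066² − 2·-0.5441·0.227·0.1066) = 0.298706
d₁ = (ln(S₁/S₂) + (q₂ − q₁ + σ_eff²/2)T) / (σ_eff√T) = (ln(141.51/148.41) + (0.0 − 0.0 + 0.044613)·0.2489) / 0.149024 = -0.244956
d₂ = d₁ − σ_eff√T = -0.244956 − 0.149024 = -0.393980
N(d₁) = 0.403245,  N(d₂) = 0.346798
V = S₁·e^{−q₁T}·N(d₁) − S₂·e^{−q₂T}·N(d₂) = 57.063242 − 51.468291 = 5.594951
Key observation: r never enters — measured in units of ABC, the claim is a call on S₁/S₂ struck at 1, so only the dividend yields and σ_eff matter.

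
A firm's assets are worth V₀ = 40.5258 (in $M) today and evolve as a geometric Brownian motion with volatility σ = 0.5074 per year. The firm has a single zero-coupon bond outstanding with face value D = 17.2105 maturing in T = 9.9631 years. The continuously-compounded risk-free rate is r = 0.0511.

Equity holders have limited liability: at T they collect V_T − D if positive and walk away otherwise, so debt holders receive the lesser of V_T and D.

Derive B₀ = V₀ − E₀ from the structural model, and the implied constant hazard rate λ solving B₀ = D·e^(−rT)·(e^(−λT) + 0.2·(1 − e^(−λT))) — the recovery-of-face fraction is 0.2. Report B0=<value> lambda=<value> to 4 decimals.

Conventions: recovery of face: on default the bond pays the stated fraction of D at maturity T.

Equity is a call on the firm's assets struck at D = 17.2105:
d₁ = [ln(V₀/D) + (r + σ²/2)T] / (σ√T)
   = [ln(40.5258/17.2105) + (0.0511 + 0.5·0.5074²)·9.9631] / (0.5074·√9.9631)
   = [0.856419 + 1.791638] / 1.601577 = 1.653407
d₂ = d₁ − σ√T = 1.653407 − 1.601577 = 0.051830
N(d₁) = 0.950876,  N(d₂) = 0.520668,  e^(−rT) = 0.601028
E₀ = V₀·N(d₁) − D·e^(−rT)·N(d₂)
   = 40.5258·0.950876 − 17.2105·0.601028·0.520668 = 33.149226
B₀ = V₀ − E₀ = 40.5258 − 33.149226 = 7.376574
e^(−λT) = (B₀·e^(rT)/D − 0.2)/(1 − 0.2) = (7.3766·1.663817/17.2105 − 0.2)/0.8 = 0.64141172
λ = −ln(0.64141172)/9.9631 = 0.044573

B0=7.3766 lambda=0.0446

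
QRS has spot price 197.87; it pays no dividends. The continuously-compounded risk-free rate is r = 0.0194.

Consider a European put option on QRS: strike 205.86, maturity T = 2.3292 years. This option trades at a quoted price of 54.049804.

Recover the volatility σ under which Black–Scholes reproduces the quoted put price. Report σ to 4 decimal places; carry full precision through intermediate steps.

At σ = 0.4640 the Black–Scholes value reproduces the quote:
σ√T = 0.464·√2.3292 = 0.708144
d₁ = (ln(S/K) + (r+σ²/2)T) / (σ√T) = (ln(197.87/205.86) + (0.0194+0.464²/2)·2.3292) / 0.708144 = (-0.039586 + 0.295920) / 0.708144 = 0.361980
d₂ = d₁ − σ√T = 0.361980 − 0.708144 = -0.346163
e^{−rT} = 0.955819
N(−d₁) = 0.358683,  N(−d₂) = 0.635390
V = K·e^{−rT}·N(−d₂) − S·N(−d₁) = 125.022476 − 70.972672 = 54.049804 (the observed quote) — the price is monotone increasing in volatility, hence this σ is the only solution

sigma = 0.4640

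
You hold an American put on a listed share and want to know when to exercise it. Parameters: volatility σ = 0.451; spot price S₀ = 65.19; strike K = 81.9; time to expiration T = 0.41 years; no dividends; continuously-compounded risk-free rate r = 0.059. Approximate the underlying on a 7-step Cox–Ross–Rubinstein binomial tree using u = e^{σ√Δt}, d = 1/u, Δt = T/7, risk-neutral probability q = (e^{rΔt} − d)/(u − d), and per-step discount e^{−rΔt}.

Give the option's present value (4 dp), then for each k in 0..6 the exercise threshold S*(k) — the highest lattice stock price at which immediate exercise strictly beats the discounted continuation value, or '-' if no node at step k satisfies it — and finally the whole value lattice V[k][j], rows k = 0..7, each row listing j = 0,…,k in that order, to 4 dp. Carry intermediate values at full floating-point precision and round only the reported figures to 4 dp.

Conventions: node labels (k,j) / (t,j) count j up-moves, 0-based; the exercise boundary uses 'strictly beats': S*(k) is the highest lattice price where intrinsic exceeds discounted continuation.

Δt=0.05857, u=1.11533, d=0.89660, q=0.48857, disc=e^(-rΔt)=0.99655
k=7 terminal: V=max(K-S,0) → 51.5358 44.1282 34.9135 23.4508 9.1917 0.0000 0.0000 0.0000
k=6: j=0 S=33.8660 intr=48.0340 cont=47.7514 V=48.0340[EX]; j=1 S=42.1279 intr=39.7721 cont=39.4896 V=39.7721[EX]; j=2 S=52.4053 intr=29.4947 cont=29.2121 V=29.4947[EX]; j=3 S=65.1900 intr=16.7100 cont=16.4275 V=16.7100[EX]; j=4 S=81.0936 intr=0.8064 cont=4.6848 V=4.6848[hold]; j=5 S=100.8770 intr=0.0000 cont=0.0000 V=0.0000[hold]; j=6 S=125.4867 intr=0.0000 cont=0.0000 V=0.0000[hold]  S*(6)=65.1900
k=5: j=0 S=37.7718 intr=44.1282 cont=43.8457 V=44.1282[EX]; j=1 S=46.9865 intr=34.9135 cont=34.6310 V=34.9135[EX]; j=2 S=58.4492 intr=23.4508 cont=23.1683 V=23.4508[EX]; j=3 S=72.7083 intr=9.1917 cont=10.7975 V=10.7975[hold]; j=4 S=90.4460 intr=0.0000 cont=2.3877 V=2.3877[hold]; j=5 S=112.5110 intr=0.0000 cont=0.0000 V=0.0000[hold]  S*(5)=58.4492
k=4: j=0 S=42.1279 intr=39.7721 cont=39.4896 V=39.7721[EX]; j=1 S=52.4053 intr=29.4947 cont=29.2121 V=29.4947[EX]; j=2 S=65.1900 intr=16.7100 cont=17.2093 V=17.2093[hold]; j=3 S=81.0936 intr=0.8064 cont=6.6657 V=6.6657[hold]; j=4 S=100.8770 intr=0.0000 cont=1.2169 V=1.2169[hold]  S*(4)=52.4053
k=3: j=0 S=46.9865 intr=34.9135 cont=34.6310 V=34.9135[EX]; j=1 S=58.4492 intr=23.4508 cont=23.4114 V=23.4508[EX]; j=2 S=72.7083 intr=9.1917 cont=12.0164 V=12.0164[hold]; j=3 S=90.4460 intr=0.0000 cont=3.9898 V=3.9898[hold]  S*(3)=58.4492
k=2: j=0 S=52.4053 intr=29.4947 cont=29.2121 V=29.4947[EX]; j=1 S=65.1900 intr=16.7100 cont=17.8028 V=17.8028[hold]; j=2 S=81.0936 intr=0.8064 cont=8.0670 V=8.0670[hold]  S*(2)=52.4053
k=1: j=0 S=58.4492 intr=23.4508 cont=23.7004 V=23.7004[hold]; j=1 S=72.7083 intr=9.1917 cont=13.0012 V=13.0012[hold]  S*(1)=-
k=0: j=0 S=65.1900 intr=16.7100 cont=18.4094 V=18.4094[hold]  S*(0)=-

price = 18.4094
boundary = - - 52.4053 58.4492 52.4053 58.4492 65.1900
tree:
18.4094
23.7004 13.0012
29.4947 17.8028 8.0670
34.9135 23.4508 12.0164 3.9898
39.7721 29.4947 17.2093 6.6657 1.2169
44.1282 34.9135 23.4508 10.7975 2.3877 0.0000
48.0340 39.7721 29.4947 16.7100 4.6848 0.0000 0.0000
51.5358 44.1282 34.9135 23.4508 9.1917 0.0000 0.0000 0.0000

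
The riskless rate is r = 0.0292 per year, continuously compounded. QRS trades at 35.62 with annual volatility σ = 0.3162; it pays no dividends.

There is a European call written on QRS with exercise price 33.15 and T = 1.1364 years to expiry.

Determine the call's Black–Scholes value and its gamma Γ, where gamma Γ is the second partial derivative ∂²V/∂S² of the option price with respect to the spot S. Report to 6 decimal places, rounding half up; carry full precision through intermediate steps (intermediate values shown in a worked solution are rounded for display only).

price = 6.521555
Γ = 0.029609

σ√T = 0.3162·√1.1364 = 0.337076
d₁ = (ln(S/K) + (r+σ²/2)T) / (σ√T) = (ln(35.62/33.15) + (0.0292+0.3162²/2)·1.1364) / 0.337076 = (0.071865 + 0.089993) / 0.337076 = 0.480181
d₂ = d₁ − σ√T = 0.480181 − 0.337076 = 0.143106
e^{−rT} = 0.967362
N(d₁) = 0.684451,  N(d₂) = 0.556897
Call price V = S·N(d₁) − K·e^{−rT}·N(d₂) = 24.380136 − 17.858581 = 6.521555
φ(d₁) = (1/√(2π))·e^{−d₁²/2} = 0.355502
Γ = φ(d₁) / (S·σ·√T) = 0.029609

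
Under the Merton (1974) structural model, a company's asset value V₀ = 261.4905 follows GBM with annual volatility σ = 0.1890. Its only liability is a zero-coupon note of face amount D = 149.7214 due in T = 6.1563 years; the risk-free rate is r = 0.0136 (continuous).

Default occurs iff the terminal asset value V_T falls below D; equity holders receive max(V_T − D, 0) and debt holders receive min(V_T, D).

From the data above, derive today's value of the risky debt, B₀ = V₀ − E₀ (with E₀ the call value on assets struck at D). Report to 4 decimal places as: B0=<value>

Work the structural quantities from V₀ = 261.4905 against face 149.7214:
d₁ = [ln(V₀/D) + (r + σ²/2)T] / (σ√T)
   = [ln(261.4905/149.7214) + (0.0136 + 0.5·0.1890²)·6.1563] / (0.1890·√6.1563)
   = [0.557622 + 0.193680] / 0.468945 = 1.602112
d₂ = d₁ − σ√T = 1.602112 − 0.468945 = 1.133167
N(d₁) = 0.945435,  N(d₂) = 0.871428,  e^(−rT) = 0.919684
E₀ = V₀·N(d₁) − D·e^(−rT)·N(d₂)
   = 261.4905·0.945435 − 149.7214·0.919684·0.871428 = 127.229749
B₀ = V₀ − E₀ = 261.4905 − 127.229749 = 134.260751

B0=134.2608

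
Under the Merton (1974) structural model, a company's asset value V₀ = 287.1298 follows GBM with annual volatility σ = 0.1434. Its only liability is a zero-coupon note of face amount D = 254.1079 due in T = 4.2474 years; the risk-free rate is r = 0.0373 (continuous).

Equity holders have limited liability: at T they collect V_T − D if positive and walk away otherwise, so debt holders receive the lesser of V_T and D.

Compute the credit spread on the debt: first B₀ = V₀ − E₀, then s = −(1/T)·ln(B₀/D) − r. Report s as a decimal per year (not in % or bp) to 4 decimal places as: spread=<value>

spread=0.0074

Equity is a call on the firm's assets struck at D = 254.1079:
d₁ = [ln(V₀/D) + (r + σ²/2)T] / (σ√T)
   = [ln(287.1298/254.1079) + (0.0373 + 0.5·0.1434²)·4.2474] / (0.1434·√4.2474)
   = [0.122175 + 0.202099] / 0.295536 = 1.097240
d₂ = d₁ − σ√T = 1.097240 − 0.295536 = 0.801704
N(d₁) = 0.863732,  N(d₂) = 0.788638,  e^(−rT) = 0.853484
E₀ = V₀·N(d₁) − D·e^(−rT)·N(d₂)
   = 287.1298·0.863732 − 254.1079·0.853484·0.788638 = 76.965618
B₀ = V₀ − E₀ = 287.1298 − 76.965618 = 210.164182
spread = −(1/T)·ln(B₀/D) − r = −(1/4.2474)·ln(210.164182/254.1079) − 0.0373 = 0.00740263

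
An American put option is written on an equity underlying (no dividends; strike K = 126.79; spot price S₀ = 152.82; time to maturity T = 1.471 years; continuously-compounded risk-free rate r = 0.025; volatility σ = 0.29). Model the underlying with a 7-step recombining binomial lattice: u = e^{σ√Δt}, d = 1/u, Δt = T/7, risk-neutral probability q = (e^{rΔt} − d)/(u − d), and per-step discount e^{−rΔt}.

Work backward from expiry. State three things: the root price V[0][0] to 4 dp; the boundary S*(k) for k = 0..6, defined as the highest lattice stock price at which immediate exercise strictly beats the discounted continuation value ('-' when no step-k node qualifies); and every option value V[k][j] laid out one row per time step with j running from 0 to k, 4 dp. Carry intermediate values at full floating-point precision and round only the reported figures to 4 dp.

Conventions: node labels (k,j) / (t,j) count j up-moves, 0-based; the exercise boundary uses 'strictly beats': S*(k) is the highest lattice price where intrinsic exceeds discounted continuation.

price = 7.7691
boundary = - - - - 89.7925 78.6149 89.7925
tree:
7.7691
12.0614 3.3239
18.2043 5.7098 0.8421
26.5291 9.6169 1.6488 0.0000
36.9975 15.7698 3.2283 0.0000 0.0000
48.1751 24.8863 6.3208 0.0000 0.0000 0.0000
57.9613 36.9975 12.3757 0.0000 0.0000 0.0000 0.0000
66.5292 48.1751 24.2307 0.0000 0.0000 0.0000 0.0000 0.0000

Δt=0.21014  u=1.14218  d=0.87552  q=0.48657  discount=0.99476
step 7 (expiry): payoffs max(K−S,0) = 66.5292 48.1751 24.2307 0.0000 0.0000 0.0000 0.0000 0.0000
step 6: (k=6,j=0): S=68.8287, K−S=57.9613, hold=57.2969 ⇒ V=57.9613 exercise | (k=6,j=1): S=89.7925, K−S=36.9975, hold=36.3332 ⇒ V=36.9975 exercise | (k=6,j=2): S=117.1413, K−S=9.6487, hold=12.3757 ⇒ V=12.3757 continue | (k=6,j=3): S=152.8200, K−S=0.0000, hold=0.0000 ⇒ V=0.0000 continue | (k=6,j=4): S=199.3656, K−S=0.0000, hold=0.0000 ⇒ V=0.0000 continue | (k=6,j=5): S=260.0881, K−S=0.0000, hold=0.0000 ⇒ V=0.0000 continue | (k=6,j=6): S=339.3052, K−S=0.0000, hold=0.0000 ⇒ V=0.0000 continue  boundary S*=89.7925
step 5: (k=5,j=0): S=78.6149, K−S=48.1751, hold=47.5107 ⇒ V=48.1751 exercise | (k=5,j=1): S=102.5593, K−S=24.2307, hold=24.8863 ⇒ V=24.8863 continue | (k=5,j=2): S=133.7966, K−S=0.0000, hold=6.3208 ⇒ V=6.3208 continue | (k=5,j=3): S=174.5482, K−S=0.0000, hold=0.0000 ⇒ V=0.0000 continue | (k=5,j=4): S=227.7117, K−S=0.0000, hold=0.0000 ⇒ V=0.0000 continue | (k=5,j=5): S=297.0677, K−S=0.0000, hold=0.0000 ⇒ V=0.0000 continue  boundary S*=78.6149
step 4: (k=4,j=0): S=89.7925, K−S=36.9975, hold=36.6505 ⇒ V=36.9975 exercise | (k=4,j=1): S=117.1413, K−S=9.6487, hold=15.7698 ⇒ V=15.7698 continue | (k=4,j=2): S=152.8200, K−S=0.0000, hold=3.2283 ⇒ V=3.2283 continue | (k=4,j=3): S=199.3656, K−S=0.0000, hold=0.0000 ⇒ V=0.0000 continue | (k=4,j=4): S=260.0881, K−S=0.0000, hold=0.0000 ⇒ V=0.0000 continue  boundary S*=89.7925
step 3: (k=3,j=0): S=102.5593, K−S=24.2307, hold=26.5291 ⇒ V=26.5291 continue | (k=3,j=1): S=133.7966, K−S=0.0000, hold=9.6169 ⇒ V=9.6169 continue | (k=3,j=2): S=174.5482, K−S=0.0000, hold=1.6488 ⇒ V=1.6488 continue | (k=3,j=3): S=227.7117, K−S=0.0000, hold=0.0000 ⇒ V=0.0000 continue  boundary S*=-
step 2: (k=2,j=0): S=117.1413, K−S=9.6487, hold=18.2043 ⇒ V=18.2043 continue | (k=2,j=1): S=152.8200, K−S=0.0000, hold=5.7098 ⇒ V=5.7098 continue | (k=2,j=2): S=199.3656, K−S=0.0000, hold=0.8421 ⇒ V=0.8421 continue  boundary S*=-
step 1: (k=1,j=0): S=133.7966, K−S=0.0000, hold=12.0614 ⇒ V=12.0614 continue | (k=1,j=1): S=174.5482, K−S=0.0000, hold=3.3239 ⇒ V=3.3239 continue  boundary S*=-
step 0: (k=0,j=0): S=152.8200, K−S=0.0000, hold=7.7691 ⇒ V=7.7691 continue  boundary S*=-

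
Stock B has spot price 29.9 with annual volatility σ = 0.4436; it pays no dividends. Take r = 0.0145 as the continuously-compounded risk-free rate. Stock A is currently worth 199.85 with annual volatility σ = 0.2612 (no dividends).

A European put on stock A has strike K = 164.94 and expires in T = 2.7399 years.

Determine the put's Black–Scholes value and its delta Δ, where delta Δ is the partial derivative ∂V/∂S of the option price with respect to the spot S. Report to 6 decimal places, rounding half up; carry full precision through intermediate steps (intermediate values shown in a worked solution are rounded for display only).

σ√T = 0.2612·√2.7399 = 0.432355
d₁ = (ln(S/K) + (r+σ²/2)T) / (σ√T) = (ln(199.85/164.94) + (0.0145+0.2612²/2)·2.7399) / 0.432355 = (0.191985 + 0.133194) / 0.432355 = 0.752112
d₂ = d₁ − σ√T = 0.752112 − 0.432355 = 0.319757
e^{−rT} = 0.961050
N(−d₁) = 0.225992,  N(−d₂) = 0.374576
Put price V = K·e^{−rT}·N(−d₂) − S·N(−d₁) = 59.376213 − 45.164487 = 14.211726
Δ = −N(−d₁) = -0.225992

price = 14.211726
Δ = -0.225992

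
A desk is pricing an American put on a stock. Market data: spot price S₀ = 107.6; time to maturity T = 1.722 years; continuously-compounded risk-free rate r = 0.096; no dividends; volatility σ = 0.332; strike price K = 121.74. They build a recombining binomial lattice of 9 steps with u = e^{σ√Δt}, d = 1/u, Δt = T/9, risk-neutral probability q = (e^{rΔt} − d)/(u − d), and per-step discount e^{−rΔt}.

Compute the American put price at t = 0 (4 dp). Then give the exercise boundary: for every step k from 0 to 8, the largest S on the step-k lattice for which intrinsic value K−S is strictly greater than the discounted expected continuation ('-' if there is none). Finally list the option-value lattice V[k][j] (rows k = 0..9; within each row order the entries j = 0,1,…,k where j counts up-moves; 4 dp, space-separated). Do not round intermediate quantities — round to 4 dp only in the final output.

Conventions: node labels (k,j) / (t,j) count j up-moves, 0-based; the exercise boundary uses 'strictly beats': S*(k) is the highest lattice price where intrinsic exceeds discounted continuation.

price = 19.7737
boundary = - - 80.4774 93.0557 80.4774 93.0557 80.4774 93.0557 107.6000
tree:
19.7737
28.9983 12.2014
41.2626 19.0259 6.5139
52.1408 28.6843 11.0385 2.6879
61.5485 41.2626 18.1411 5.0608 0.6556
69.6846 52.1408 28.6843 9.3296 1.4129 0.0000
76.7209 61.5485 41.2626 16.7079 3.0448 0.0000 0.0000
82.8061 69.6846 52.1408 28.6843 6.5615 0.0000 0.0000 0.0000
88.0688 76.7209 61.5485 41.2626 14.1400 0.0000 0.0000 0.0000 0.0000
92.6202 82.8061 69.6846 52.1408 28.6843 0.0000 0.0000 0.0000 0.0000 0.0000

Δt=0.19133, u=1.15630, d=0.86483, q=0.52736, disc=e^(-rΔt)=0.98180
k=9 terminal: V=max(K-S,0) → 92.6202 82.8061 69.6846 52.1408 28.6843 0.0000 0.0000 0.0000 0.0000 0.0000
k=8: j=0 S=33.6712 intr=88.0688 cont=85.8531 V=88.0688[EX]; j=1 S=45.0191 intr=76.7209 cont=74.5052 V=76.7209[EX]; j=2 S=60.1915 intr=61.5485 cont=59.3328 V=61.5485[EX]; j=3 S=80.4774 intr=41.2626 cont=39.0469 V=41.2626[EX]; j=4 S=107.6000 intr=14.1400 cont=13.3106 V=14.1400[EX]; j=5 S=143.8636 intr=0.0000 cont=0.0000 V=0.0000[hold]; j=6 S=192.3487 intr=0.0000 cont=0.0000 V=0.0000[hold]; j=7 S=257.1744 intr=0.0000 cont=0.0000 V=0.0000[hold]; j=8 S=343.8479 intr=0.0000 cont=0.0000 V=0.0000[hold]  S*(8)=107.6000
k=7: j=0 S=38.9339 intr=82.8061 cont=80.5904 V=82.8061[EX]; j=1 S=52.0554 intr=69.6846 cont=67.4689 V=69.6846[EX]; j=2 S=69.5992 intr=52.1408 cont=49.9251 V=52.1408[EX]; j=3 S=93.0557 intr=28.6843 cont=26.4686 V=28.6843[EX]; j=4 S=124.4175 intr=0.0000 cont=6.5615 V=6.5615[hold]; j=5 S=166.3489 intr=0.0000 cont=0.0000 V=0.0000[hold]; j=6 S=222.4122 intr=0.0000 cont=0.0000 V=0.0000[hold]; j=7 S=297.3699 intr=0.0000 cont=0.0000 V=0.0000[hold]  S*(7)=93.0557
k=6: j=0 S=45.0191 intr=76.7209 cont=74.5052 V=76.7209[EX]; j=1 S=60.1915 intr=61.5485 cont=59.3328 V=61.5485[EX]; j=2 S=80.4774 intr=41.2626 cont=39.0469 V=41.2626[EX]; j=3 S=107.6000 intr=14.1400 cont=16.7079 V=16.7079[hold]; j=4 S=143.8636 intr=0.0000 cont=3.0448 V=3.0448[hold]; j=5 S=192.3487 intr=0.0000 cont=0.0000 V=0.0000[hold]; j=6 S=257.1744 intr=0.0000 cont=0.0000 V=0.0000[hold]  S*(6)=80.4774
k=5: j=0 S=52.0554 intr=69.6846 cont=67.4689 V=69.6846[EX]; j=1 S=69.5992 intr=52.1408 cont=49.9251 V=52.1408[EX]; j=2 S=93.0557 intr=28.6843 cont=27.7981 V=28.6843[EX]; j=3 S=124.4175 intr=0.0000 cont=9.3296 V=9.3296[hold]; j=4 S=166.3489 intr=0.0000 cont=1.4129 V=1.4129[hold]; j=5 S=222.4122 intr=0.0000 cont=0.0000 V=0.0000[hold]  S*(5)=93.0557
k=4: j=0 S=60.1915 intr=61.5485 cont=59.3328 V=61.5485[EX]; j=1 S=80.4774 intr=41.2626 cont=39.0469 V=41.2626[EX]; j=2 S=107.6000 intr=14.1400 cont=18.1411 V=18.1411[hold]; j=3 S=143.8636 intr=0.0000 cont=5.0608 V=5.0608[hold]; j=4 S=192.3487 intr=0.0000 cont=0.6556 V=0.6556[hold]  S*(4)=80.4774
k=3: j=0 S=69.5992 intr=52.1408 cont=49.9251 V=52.1408[EX]; j=1 S=93.0557 intr=28.6843 cont=28.5402 V=28.6843[EX]; j=2 S=124.4175 intr=0.0000 cont=11.0385 V=11.0385[hold]; j=3 S=166.3489 intr=0.0000 cont=2.6879 V=2.6879[hold]  S*(3)=93.0557
k=2: j=0 S=80.4774 intr=41.2626 cont=39.0469 V=41.2626[EX]; j=1 S=107.6000 intr=14.1400 cont=19.0259 V=19.0259[hold]; j=2 S=143.8636 intr=0.0000 cont=6.5139 V=6.5139[hold]  S*(2)=80.4774
k=1: j=0 S=93.0557 intr=28.6843 cont=28.9983 V=28.9983[hold]; j=1 S=124.4175 intr=0.0000 cont=12.2014 V=12.2014[hold]  S*(1)=-
k=0: j=0 S=107.6000 intr=14.1400 cont=19.7737 V=19.7737[hold]  S*(0)=-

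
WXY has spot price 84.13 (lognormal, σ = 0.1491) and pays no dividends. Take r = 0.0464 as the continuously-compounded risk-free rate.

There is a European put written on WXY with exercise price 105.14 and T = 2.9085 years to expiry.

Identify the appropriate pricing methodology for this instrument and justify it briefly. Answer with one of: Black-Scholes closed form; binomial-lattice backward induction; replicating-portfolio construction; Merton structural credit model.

framework: Black-Scholes closed form

Key observation: everything needed for the exact continuous-time valuation of the European put on WXY (strike 105.14) is given, and no feature rules the closed form out.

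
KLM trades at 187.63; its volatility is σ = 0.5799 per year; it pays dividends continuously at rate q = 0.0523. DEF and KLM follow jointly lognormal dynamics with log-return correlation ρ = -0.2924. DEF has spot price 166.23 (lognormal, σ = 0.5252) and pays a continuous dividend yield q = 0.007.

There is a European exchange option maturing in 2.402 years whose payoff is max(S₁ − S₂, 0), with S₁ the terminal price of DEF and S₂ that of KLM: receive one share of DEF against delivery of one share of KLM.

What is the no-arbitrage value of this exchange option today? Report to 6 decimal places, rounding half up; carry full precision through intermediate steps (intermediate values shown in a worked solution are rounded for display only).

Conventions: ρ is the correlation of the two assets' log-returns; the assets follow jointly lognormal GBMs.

exchange price = 82.721815

σ_eff = √(σ₁² + σ₂² − 2ρσ₁σ₂) = √(0.5252² + 0.5799² − 2·-0.2924·0.5252·0.5799) = 0.888948
d₁ = (ln(S₁/S₂) + (q₂ − q₁ + σ_eff²/2)T) / (σ_eff√T) = (ln(166.23/187.63) + (0.0523 − 0.007 + 0.395114)·2.402) / 1.377725 = 0.679943
d₂ = d₁ − σ_eff√T = 0.679943 − 1.377725 = -0.697782
N(d₁) = 0.751730,  N(d₂) = 0.242657
V = S₁·e^{−q₁T}·N(d₁) − S₂·e^{−q₂T}·N(d₂) = 122.876515 − 40.154700 = 82.721815
Key observation: pricing in KLM-units makes this a unit-strike call on the ratio S₁/S₂ — the risk-free rate cancels and cannot affect the value.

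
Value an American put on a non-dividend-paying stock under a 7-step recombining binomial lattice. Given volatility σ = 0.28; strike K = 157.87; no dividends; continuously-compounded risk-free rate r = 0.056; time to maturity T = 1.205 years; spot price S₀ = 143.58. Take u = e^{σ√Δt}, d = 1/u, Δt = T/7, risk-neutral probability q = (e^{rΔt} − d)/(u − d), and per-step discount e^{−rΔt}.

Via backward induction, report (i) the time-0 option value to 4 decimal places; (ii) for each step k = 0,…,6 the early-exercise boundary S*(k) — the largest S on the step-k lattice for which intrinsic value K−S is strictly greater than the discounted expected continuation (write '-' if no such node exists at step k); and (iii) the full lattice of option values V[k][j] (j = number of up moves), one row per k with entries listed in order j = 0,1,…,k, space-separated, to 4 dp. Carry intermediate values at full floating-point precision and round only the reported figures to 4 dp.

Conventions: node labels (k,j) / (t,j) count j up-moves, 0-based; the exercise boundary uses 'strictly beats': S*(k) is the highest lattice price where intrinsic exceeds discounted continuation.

params: Δt=0.17214 u=1.12319 d=0.89032 q=0.51259 e^(-rΔt)=0.99041
t_7 payoffs: 94.2017 77.5490 56.5407 30.0376 0.0000 0.0000 0.0000 0.0000
t_6: node(6,0) S=71.5115 payoff=86.3585 vs cont=84.8439 → 86.3585 [stop]  node(6,1) S=90.2157 payoff=67.6543 vs cont=66.1398 → 67.6543 [stop]  node(6,2) S=113.8120 payoff=44.0580 vs cont=42.5435 → 44.0580 [stop]  node(6,3) S=143.5800 payoff=14.2900 vs cont=14.5003 → 14.5003 [wait]  node(6,4) S=181.1340 payoff=0.0000 vs cont=0.0000 → 0.0000 [wait]  node(6,5) S=228.5104 payoff=0.0000 vs cont=0.0000 → 0.0000 [wait]  node(6,6) S=288.2782 payoff=0.0000 vs cont=0.0000 → 0.0000 [wait]  ⇒ S*(6)=113.8120
t_5: node(5,0) S=80.3210 payoff=77.5490 vs cont=76.0345 → 77.5490 [stop]  node(5,1) S=101.3293 payoff=56.5407 vs cont=55.0262 → 56.5407 [stop]  node(5,2) S=127.8324 payoff=30.0376 vs cont=28.6298 → 30.0376 [stop]  node(5,3) S=161.2675 payoff=0.0000 vs cont=6.9998 → 6.9998 [wait]  node(5,4) S=203.4478 payoff=0.0000 vs cont=0.0000 → 0.0000 [wait]  node(5,5) S=256.6604 payoff=0.0000 vs cont=0.0000 → 0.0000 [wait]  ⇒ S*(5)=127.8324
t_4: node(4,0) S=90.2157 payoff=67.6543 vs cont=66.1398 → 67.6543 [stop]  node(4,1) S=113.8120 payoff=44.0580 vs cont=42.5435 → 44.0580 [stop]  node(4,2) S=143.5800 payoff=14.2900 vs cont=18.0539 → 18.0539 [wait]  node(4,3) S=181.1340 payoff=0.0000 vs cont=3.3791 → 3.3791 [wait]  node(4,4) S=228.5104 payoff=0.0000 vs cont=0.0000 → 0.0000 [wait]  ⇒ S*(4)=113.8120
t_3: node(3,0) S=101.3293 payoff=56.5407 vs cont=55.0262 → 56.5407 [stop]  node(3,1) S=127.8324 payoff=30.0376 vs cont=30.4338 → 30.4338 [wait]  node(3,2) S=161.2675 payoff=0.0000 vs cont=10.4307 → 10.4307 [wait]  node(3,3) S=203.4478 payoff=0.0000 vs cont=1.6312 → 1.6312 [wait]  ⇒ S*(3)=101.3293
t_2: node(2,0) S=113.8120 payoff=44.0580 vs cont=42.7446 → 44.0580 [stop]  node(2,1) S=143.5800 payoff=14.2900 vs cont=19.9869 → 19.9869 [wait]  node(2,2) S=181.1340 payoff=0.0000 vs cont=5.8634 → 5.8634 [wait]  ⇒ S*(2)=113.8120
t_1: node(1,0) S=127.8324 payoff=30.0376 vs cont=31.4152 → 31.4152 [wait]  node(1,1) S=161.2675 payoff=0.0000 vs cont=12.6251 → 12.6251 [wait]  ⇒ S*(1)=-
t_0: node(0,0) S=143.5800 payoff=14.2900 vs cont=21.5746 → 21.5746 [wait]  ⇒ S*(0)=-

price = 21.5746
boundary = - - 113.8120 101.3293 113.8120 127.8324 113.8120
tree:
21.5746
31.4152 12.6251
44.0580 19.9869 5.8634
56.5407 30.4338 10.4307 1.6312
67.6543 44.0580 18.0539 3.3791 0.0000
77.5490 56.5407 30.0376 6.9998 0.0000 0.0000
86.3585 67.6543 44.0580 14.5003 0.0000 0.0000 0.0000
94.2017 77.5490 56.5407 30.0376 0.0000 0.0000 0.0000 0.0000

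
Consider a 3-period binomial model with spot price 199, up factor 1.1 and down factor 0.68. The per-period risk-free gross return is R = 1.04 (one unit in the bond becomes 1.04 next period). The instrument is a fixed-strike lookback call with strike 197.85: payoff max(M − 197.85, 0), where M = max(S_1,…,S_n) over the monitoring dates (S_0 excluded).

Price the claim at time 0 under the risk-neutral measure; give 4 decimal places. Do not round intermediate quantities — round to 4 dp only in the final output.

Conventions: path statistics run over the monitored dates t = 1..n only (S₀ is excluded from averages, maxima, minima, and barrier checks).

price = 43.8175

Set p* = 0.8571 (from d < R < u); the path-dependent value is the discounted p*-expectation over all price paths.
Enumerate all 2^3 = 8 price paths (U = up ×1.1, D = down ×0.68); each path with k up-moves has probability p*^k·(1−p*)^(3−k).
DDD: M=135.3200, payoff=0.0000, prob=0.002915
UDD: M=218.9000, payoff=21.0500, prob=0.017493
DUD: M=148.8520, payoff=0.0000, prob=0.017493
UUD: M=240.7900, payoff=42.9400, prob=0.104956
DDU: M=135.3200, payoff=0.0000, prob=0.017493
UDU: M=218.9000, payoff=21.0500, prob=0.104956
DUU: M=163.7372, payoff=0.0000, prob=0.104956
UUU: M=264.8690, payoff=67.0190, prob=0.629738
Price = Σ prob·payoff / R^3 = 49.288758 / 1.124864 = 43.8175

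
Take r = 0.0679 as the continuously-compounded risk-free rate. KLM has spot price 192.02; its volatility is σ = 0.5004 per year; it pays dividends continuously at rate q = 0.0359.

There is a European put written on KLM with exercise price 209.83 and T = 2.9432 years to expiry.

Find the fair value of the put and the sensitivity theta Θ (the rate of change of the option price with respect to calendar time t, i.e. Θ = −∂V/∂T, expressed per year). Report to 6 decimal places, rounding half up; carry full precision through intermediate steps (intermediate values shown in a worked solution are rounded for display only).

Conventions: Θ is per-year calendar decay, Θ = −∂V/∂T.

σ√T = 0.5004·√2.9432 = 0.858474
d₁ = (ln(S/K) + (r−q+σ²/2)T) / (σ√T) = (ln(192.02/209.83) + (0.0679−0.0359+0.5004²/2)·2.9432) / 0.858474 = (-0.088698 + 0.462671) / 0.858474 = 0.435625
d₂ = d₁ − σ√T = 0.435625 − 0.858474 = -0.422849
e^{−rT} = 0.818859
e^{−qT} = 0.899730
N(−d₁) = 0.331554,  N(−d₂) = 0.663797
Put price V = K·e^{−rT}·N(−d₂) − S·e^{−qT}·N(−d₁) = 114.054425 − 57.281337 = 56.773088
φ(d₁) = (1/√(2π))·e^{−d₁²/2} = 0.362829
Θ = −S·e^{−qT}·φ(d₁)·σ/(2√T) − q·S·e^{−qT}·N(−d₁) + r·K·e^{−rT}·N(−d₂) = −9.141934 − 2.056400 + 7.744295 = -3.454039

price = 56.773088
Θ = -3.454039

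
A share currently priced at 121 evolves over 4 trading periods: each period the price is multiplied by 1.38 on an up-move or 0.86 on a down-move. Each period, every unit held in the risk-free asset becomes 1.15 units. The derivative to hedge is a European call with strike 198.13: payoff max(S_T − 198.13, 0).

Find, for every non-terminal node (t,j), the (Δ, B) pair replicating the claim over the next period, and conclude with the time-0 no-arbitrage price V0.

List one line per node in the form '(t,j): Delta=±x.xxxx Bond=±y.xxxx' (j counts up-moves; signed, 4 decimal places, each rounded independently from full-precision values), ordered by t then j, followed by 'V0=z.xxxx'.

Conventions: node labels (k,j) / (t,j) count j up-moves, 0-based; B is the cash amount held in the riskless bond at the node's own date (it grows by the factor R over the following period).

(0,0): Delta=0.6247 Bond=-49.0531
(1,0): Delta=0.3275 Bond=-25.4834
(1,1): Delta=0.7716 Bond=-80.9398
(2,0): Delta=0.0000 Bond=0.0000
(2,1): Delta=0.4893 Bond=-52.5486
(2,2): Delta=0.9111 Bond=-125.2270
(3,0): Delta=0.0000 Bond=0.0000
(3,1): Delta=0.0000 Bond=0.0000
(3,2): Delta=0.7312 Bond=-108.3588
(3,3): Delta=1.0000 Bond=-172.2870
V0=26.5333

Risk-neutral probability p* = (R−d)/(u−d) = (1.15−0.86)/(1.38−0.86) = 0.5577.
At maturity the claim pays: V(4,0)=0.0000, V(4,1)=0.0000, V(4,2)=0.0000, V(4,3)=75.3472, V(4,4)=240.7055
(3,0): S=76.9628. Δ = (V_up−V_dn)/(S_up−S_dn) = (0.0000−0.0000)/(106.2086−66.1880) = 0.0000. V = [p*·0.0000 + (1−p*)·0.0000]/1.15 = 0.0000. B = V − Δ·S = 0.0000.
(3,1): S=123.4984. Δ = (V_up−V_dn)/(S_up−S_dn) = (0.0000−0.0000)/(170.4278−106.2086) = 0.0000. V = [p*·0.0000 + (1−p*)·0.0000]/1.15 = 0.0000. B = V − Δ·S = 0.0000.
(3,2): S=198.1719. Δ = (V_up−V_dn)/(S_up−S_dn) = (75.3472−0.0000)/(273.4772−170.4278) = 0.7312. V = [p*·75.3472 + (1−p*)·0.0000]/1.15 = 36.5396. B = V − Δ·S = -108.3588.
(3,3): S=317.9967. Δ = (V_up−V_dn)/(S_up−S_dn) = (240.7055−75.3472)/(438.8355−273.4772) = 1.0000. V = [p*·240.7055 + (1−p*)·75.3472]/1.15 = 145.7098. B = V − Δ·S = -172.2870.
(2,0): S=89.4916. Δ = (V_up−V_dn)/(S_up−S_dn) = (0.0000−0.0000)/(123.4984−76.9628) = 0.0000. V = [p*·0.0000 + (1−p*)·0.0000]/1.15 = 0.0000. B = V − Δ·S = 0.0000.
(2,1): S=143.6028. Δ = (V_up−V_dn)/(S_up−S_dn) = (36.5396−0.0000)/(198.1719−123.4984) = 0.4893. V = [p*·36.5396 + (1−p*)·0.0000]/1.15 = 17.7199. B = V − Δ·S = -52.5486.
(2,2): S=230.4324. Δ = (V_up−V_dn)/(S_up−S_dn) = (145.7098−36.5396)/(317.9967−198.1719) = 0.9111. V = [p*·145.7098 + (1−p*)·36.5396]/1.15 = 84.7156. B = V − Δ·S = -125.2270.
(1,0): S=104.0600. Δ = (V_up−V_dn)/(S_up−S_dn) = (17.7199−0.0000)/(143.6028−89.4916) = 0.3275. V = [p*·17.7199 + (1−p*)·0.0000]/1.15 = 8.5932. B = V − Δ·S = -25.4834.
(1,1): S=166.9800. Δ = (V_up−V_dn)/(S_up−S_dn) = (84.7156−17.7199)/(230.4324−143.6028) = 0.7716. V = [p*·84.7156 + (1−p*)·17.7199]/1.15 = 47.8982. B = V − Δ·S = -80.9398.
(0,0): S=121.0000. Δ = (V_up−V_dn)/(S_up−S_dn) = (47.8982−8.5932)/(166.9800−104.0600) = 0.6247. V = [p*·47.8982 + (1−p*)·8.5932]/1.15 = 26.5333. B = V − Δ·S = -49.0531.
Verification: the root portfolio costs Δ(0,0)·S0 + B(0,0) = 26.5333, matching V0.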